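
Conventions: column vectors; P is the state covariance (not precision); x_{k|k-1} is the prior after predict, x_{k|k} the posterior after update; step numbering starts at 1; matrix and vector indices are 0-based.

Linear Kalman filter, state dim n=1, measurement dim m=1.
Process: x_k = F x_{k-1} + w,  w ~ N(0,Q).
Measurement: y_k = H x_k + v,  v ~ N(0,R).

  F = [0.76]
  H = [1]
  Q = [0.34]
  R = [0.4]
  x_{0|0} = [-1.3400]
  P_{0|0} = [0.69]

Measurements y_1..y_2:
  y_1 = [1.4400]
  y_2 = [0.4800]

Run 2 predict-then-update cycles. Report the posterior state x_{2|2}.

step 1: x^-=[-1.0184]  P^-=[0.7385]  S=[1.1385]  K=[0.6487]  nu=[2.4584]  x^+=[0.5763]  P^+=[0.2595]
step 2: x^-=[0.4380]  P^-=[0.4899]  S=[0.8899]  K=[0.5505]  nu=[0.0420]  x^+=[0.4611]  P^+=[0.2202]

x_post = [0.4611]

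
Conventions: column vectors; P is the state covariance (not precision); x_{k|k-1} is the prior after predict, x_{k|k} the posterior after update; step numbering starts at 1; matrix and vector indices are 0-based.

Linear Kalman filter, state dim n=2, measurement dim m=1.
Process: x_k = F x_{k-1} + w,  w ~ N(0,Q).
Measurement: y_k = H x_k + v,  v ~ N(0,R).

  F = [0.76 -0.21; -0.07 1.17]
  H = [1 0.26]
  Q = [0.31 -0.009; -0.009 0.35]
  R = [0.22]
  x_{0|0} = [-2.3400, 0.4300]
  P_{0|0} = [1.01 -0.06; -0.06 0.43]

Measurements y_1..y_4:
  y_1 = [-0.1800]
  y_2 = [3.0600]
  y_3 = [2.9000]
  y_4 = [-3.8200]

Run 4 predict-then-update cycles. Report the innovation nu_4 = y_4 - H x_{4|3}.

innov = [-5.5411]

step 1: x^-=[-1.8687, 0.6669]  P^-=[0.9315 -0.2226; -0.2226 0.9534]  S=[1.1002]  K=[0.7941; 0.0230]  nu=[1.5153]  x^+=[-0.6655, 0.7017]  P^+=[0.2378 -0.2427; -0.2427 0.9528]
step 2: x^-=[-0.6531, 0.8676]  P^-=[0.5668 -0.4751; -0.4751 1.6952]  S=[0.6544]  K=[0.6774; -0.0525]  nu=[3.4875]  x^+=[1.7095, 0.6845]  P^+=[0.2665 -0.4518; -0.4518 1.6934]
step 3: x^-=[1.1555, 0.6812]  P^-=[0.6828 -0.8477; -0.8477 2.7435]  S=[0.6475]  K=[0.7142; -0.2075]  nu=[1.5674]  x^+=[2.2749, 0.3559]  P^+=[0.3526 -0.7517; -0.7517 2.7156]
step 4: x^-=[1.6542, 0.2571]  P^-=[0.8733 -1.3744; -1.3744 4.1922]  S=[0.6620]  K=[0.7794; -0.4297]  nu=[-5.5411]  x^+=[-2.6645, 2.6381]  P^+=[0.4712 -1.1527; -1.1527 4.0700]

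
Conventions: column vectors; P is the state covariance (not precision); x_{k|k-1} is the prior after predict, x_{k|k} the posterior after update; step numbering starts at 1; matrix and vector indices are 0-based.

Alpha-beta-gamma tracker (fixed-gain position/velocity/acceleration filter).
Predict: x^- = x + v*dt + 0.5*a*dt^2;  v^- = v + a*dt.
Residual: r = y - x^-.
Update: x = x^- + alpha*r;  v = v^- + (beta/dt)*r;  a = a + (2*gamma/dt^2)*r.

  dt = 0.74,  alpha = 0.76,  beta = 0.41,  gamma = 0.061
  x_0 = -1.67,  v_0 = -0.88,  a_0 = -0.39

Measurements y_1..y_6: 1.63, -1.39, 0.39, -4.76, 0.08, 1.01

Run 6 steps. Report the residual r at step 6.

resid = 2.2329

step 1: x_pred=-2.4280  r=4.0580  x^+=0.6561  v^+=1.0797  a^+=0.5141
step 2: x_pred=1.5958  r=-2.9858  x^+=-0.6734  v^+=-0.1942  a^+=-0.1511
step 3: x_pred=-0.8585  r=1.2485  x^+=0.0904  v^+=0.3857  a^+=0.1270
step 4: x_pred=0.4106  r=-5.1706  x^+=-3.5191  v^+=-2.3851  a^+=-1.0249
step 5: x_pred=-5.5647  r=5.6447  x^+=-1.2747  v^+=-0.0161  a^+=0.2326
step 6: x_pred=-1.2229  r=2.2329  x^+=0.4741  v^+=1.3932  a^+=0.7301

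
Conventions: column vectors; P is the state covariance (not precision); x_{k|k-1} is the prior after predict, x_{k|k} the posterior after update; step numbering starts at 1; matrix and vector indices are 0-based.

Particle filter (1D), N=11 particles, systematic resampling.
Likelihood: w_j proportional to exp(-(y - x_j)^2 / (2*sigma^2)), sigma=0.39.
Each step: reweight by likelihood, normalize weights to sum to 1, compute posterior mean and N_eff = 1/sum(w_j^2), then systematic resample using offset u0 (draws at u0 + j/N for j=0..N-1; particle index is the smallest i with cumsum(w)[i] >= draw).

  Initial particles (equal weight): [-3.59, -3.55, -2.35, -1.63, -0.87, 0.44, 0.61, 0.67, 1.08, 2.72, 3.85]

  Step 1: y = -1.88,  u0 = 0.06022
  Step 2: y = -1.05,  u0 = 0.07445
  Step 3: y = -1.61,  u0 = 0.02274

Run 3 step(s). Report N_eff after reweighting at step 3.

step 1: w=[0.0001, 0.0001, 0.3629, 0.6108, 0.0262, 0.0000, 0.0000, 0.0000, 0.0000, 0.0000, 0.0000]  mean=-1.8716  Neff=1.9786  idx=[2, 2, 2, 2, 3, 3, 3, 3, 3, 3, 3]
step 2: w=[0.0017, 0.0017, 0.0017, 0.0017, 0.1419, 0.1419, 0.1419, 0.1419, 0.1419, 0.1419, 0.1419]  mean=-1.6348  Neff=7.0932  idx=[4, 5, 5, 6, 7, 7, 8, 8, 9, 10, 10]
step 3: w=[0.0909, 0.0909, 0.0909, 0.0909, 0.0909, 0.0909, 0.0909, 0.0909, 0.0909, 0.0909, 0.0909]  mean=-1.6300  Neff=11.0000  idx=[0, 1, 2, 3, 4, 5, 6, 7, 8, 9, 10]

N_eff = 11.0000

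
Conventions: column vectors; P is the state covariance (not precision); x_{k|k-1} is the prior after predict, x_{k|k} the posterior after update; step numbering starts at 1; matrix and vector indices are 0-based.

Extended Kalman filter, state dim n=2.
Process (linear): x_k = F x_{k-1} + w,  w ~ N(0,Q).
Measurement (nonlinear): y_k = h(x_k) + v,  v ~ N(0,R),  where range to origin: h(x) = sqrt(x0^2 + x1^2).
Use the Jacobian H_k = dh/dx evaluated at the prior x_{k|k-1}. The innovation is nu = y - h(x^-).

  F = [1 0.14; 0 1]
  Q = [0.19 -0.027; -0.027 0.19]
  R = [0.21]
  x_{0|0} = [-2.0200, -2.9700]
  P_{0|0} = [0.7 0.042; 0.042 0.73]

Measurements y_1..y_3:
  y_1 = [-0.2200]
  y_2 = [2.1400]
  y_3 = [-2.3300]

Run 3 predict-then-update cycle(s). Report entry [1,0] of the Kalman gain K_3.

step 1: x^-=[-2.4358, -2.9700]  P^-=[0.9161 0.1172; 0.1172 0.9200]  H_jac=[-0.6341 -0.7732]  S=[1.2434]  K=[-0.5401; -0.6319]  nu=[-4.0611]  x^+=[-0.2424, -0.4038]  P^+=[0.5534 -0.3071; -0.3071 0.4235]
step 2: x^-=[-0.2989, -0.4038]  P^-=[0.6657 -0.2749; -0.2749 0.6135]  H_jac=[-0.5950 -0.8037]  S=[0.5791]  K=[-0.3025; -0.5691]  nu=[1.6376]  x^+=[-0.7943, -1.3357]  P^+=[0.6127 -0.3745; -0.3745 0.4260]
step 3: x^-=[-0.9813, -1.3357]  P^-=[0.7062 -0.3419; -0.3419 0.6160]  H_jac=[-0.5920 -0.8059]  S=[0.5313]  K=[-0.2683; -0.5533]  nu=[-3.9874]  x^+=[0.0884, 0.8706]  P^+=[0.6679 -0.4208; -0.4208 0.4533]

K[1,0] = -0.5533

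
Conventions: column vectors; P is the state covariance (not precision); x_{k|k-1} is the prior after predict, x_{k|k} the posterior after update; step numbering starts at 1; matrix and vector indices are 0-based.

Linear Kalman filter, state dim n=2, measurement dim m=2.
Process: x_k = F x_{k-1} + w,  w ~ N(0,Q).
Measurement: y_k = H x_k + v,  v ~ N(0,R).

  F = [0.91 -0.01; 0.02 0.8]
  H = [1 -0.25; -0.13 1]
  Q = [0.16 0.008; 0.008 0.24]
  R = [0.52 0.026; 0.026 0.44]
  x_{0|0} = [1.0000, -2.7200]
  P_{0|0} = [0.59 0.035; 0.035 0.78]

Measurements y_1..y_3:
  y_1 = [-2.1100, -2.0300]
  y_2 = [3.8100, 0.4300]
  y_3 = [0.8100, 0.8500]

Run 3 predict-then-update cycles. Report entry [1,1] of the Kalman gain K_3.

step 1: x^-=[0.9372, -2.1560]  P^-=[0.6480 0.0380; 0.0380 0.7406]  S=[1.1953 -0.2042; -0.2042 1.1816]  K=[0.5435 0.0548; -0.0173 0.6196]  nu=[-3.5862, 0.2478]  x^+=[-0.9985, -1.9404]  P^+=[0.3035 0.0777; 0.0777 0.2823]
step 2: x^-=[-0.8892, -1.5723]  P^-=[0.4099 0.0678; 0.0678 0.4232]  S=[0.9225 -0.0631; -0.0631 0.8525]  K=[0.4293 0.0488; -0.0080 0.4855]  nu=[4.3061, 1.8867]  x^+=[1.0516, -0.6907]  P^+=[0.2405 0.0639; 0.0639 0.2217]
step 3: x^-=[0.9639, -0.5315]  P^-=[0.3580 0.0571; 0.0571 0.3840]  S=[0.8735 -0.0576; -0.0576 0.8152]  K=[0.3962 0.0410; -0.0141 0.4610]  nu=[-0.2868, 1.5068]  x^+=[0.9120, 0.1671]  P^+=[0.2214 0.0571; 0.0571 0.2099]

K[1,1] = 0.4610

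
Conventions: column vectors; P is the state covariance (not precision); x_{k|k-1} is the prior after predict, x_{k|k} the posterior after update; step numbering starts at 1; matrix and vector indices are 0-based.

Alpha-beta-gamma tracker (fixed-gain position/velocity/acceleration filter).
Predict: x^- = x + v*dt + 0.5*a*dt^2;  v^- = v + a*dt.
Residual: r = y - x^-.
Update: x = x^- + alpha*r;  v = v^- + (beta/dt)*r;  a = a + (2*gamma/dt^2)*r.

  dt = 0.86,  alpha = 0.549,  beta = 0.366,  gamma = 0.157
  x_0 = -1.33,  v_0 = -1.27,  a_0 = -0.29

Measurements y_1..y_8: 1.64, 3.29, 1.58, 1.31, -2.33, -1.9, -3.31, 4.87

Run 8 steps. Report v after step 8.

v_post = -1.2505

step 1: x_pred=-2.5294  r=4.1694  x^+=-0.2404  v^+=0.2550  a^+=1.4802
step 2: x_pred=0.5263  r=2.7637  x^+=2.0436  v^+=2.7042  a^+=2.6535
step 3: x_pred=5.3504  r=-3.7704  x^+=3.2805  v^+=3.3816  a^+=1.0528
step 4: x_pred=6.5779  r=-5.2679  x^+=3.6858  v^+=2.0450  a^+=-1.1837
step 5: x_pred=5.0068  r=-7.3368  x^+=0.9789  v^+=-2.0954  a^+=-4.2986
step 6: x_pred=-2.4128  r=0.5128  x^+=-2.1313  v^+=-5.5740  a^+=-4.0809
step 7: x_pred=-8.4340  r=5.1240  x^+=-5.6209  v^+=-6.9029  a^+=-1.9055
step 8: x_pred=-12.2620  r=17.1320  x^+=-2.8566  v^+=-1.2505  a^+=5.3680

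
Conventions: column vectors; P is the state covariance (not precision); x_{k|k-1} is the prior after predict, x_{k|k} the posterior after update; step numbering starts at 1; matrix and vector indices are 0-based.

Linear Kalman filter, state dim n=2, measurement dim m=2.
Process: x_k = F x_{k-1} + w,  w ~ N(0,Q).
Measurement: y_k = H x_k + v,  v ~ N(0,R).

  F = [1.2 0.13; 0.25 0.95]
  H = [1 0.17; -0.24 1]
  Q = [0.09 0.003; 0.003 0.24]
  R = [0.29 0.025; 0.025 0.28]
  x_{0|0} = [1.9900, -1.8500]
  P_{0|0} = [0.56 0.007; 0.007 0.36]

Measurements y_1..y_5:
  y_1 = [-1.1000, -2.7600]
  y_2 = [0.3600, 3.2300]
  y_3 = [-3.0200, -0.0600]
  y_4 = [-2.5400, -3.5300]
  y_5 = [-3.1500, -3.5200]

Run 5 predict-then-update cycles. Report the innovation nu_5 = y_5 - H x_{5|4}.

innov = [0.1279, -1.2377]

step 1: x^-=[2.1475, -1.2600]  P^-=[0.9047 0.2237; 0.2237 0.6032]  S=[1.2881 0.1250; 0.1250 0.8280]  K=[0.7419 -0.1041; 0.1917 0.6348]  nu=[-3.0333, -0.9846]  x^+=[-0.0005, -2.4664]  P^+=[0.2060 0.0388; 0.0388 0.1919]
step 2: x^-=[-0.3212, -2.3432]  P^-=[0.4019 0.1340; 0.1340 0.4445]  S=[0.7503 0.1326; 0.1326 0.6833]  K=[0.5761 -0.0569; 0.1788 0.5687]  nu=[1.0795, 5.4961]  x^+=[-0.0119, 0.9755]  P^+=[0.1594 0.0367; 0.0367 0.1725]
step 3: x^-=[0.1125, 0.9237]  P^-=[0.3339 0.1152; 0.1152 0.4231]  S=[0.6753 0.1273; 0.1273 0.6671]  K=[0.5327 -0.0491; 0.1715 0.5601]  nu=[-3.2896, -0.9567]  x^+=[-1.5929, -0.1764]  P^+=[0.1473 0.0349; 0.0349 0.1695]
step 4: x^-=[-1.9344, -0.5658]  P^-=[0.3159 0.1091; 0.1091 0.4188]  S=[0.6551 0.1250; 0.1250 0.6646]  K=[0.5196 -0.0477; 0.1685 0.5590]  nu=[-0.5094, -3.4285]  x^+=[-2.0356, -2.5682]  P^+=[0.1437 0.0341; 0.0341 0.1689]
step 5: x^-=[-2.7766, -2.9487]  P^-=[0.3104 0.1070; 0.1070 0.4176]  S=[0.6489 0.1241; 0.1241 0.6642]  K=[0.5155 -0.0474; 0.1674 0.5589]  nu=[0.1279, -1.2377]  x^+=[-2.6520, -3.6190]  P^+=[0.1426 0.0338; 0.0338 0.1688]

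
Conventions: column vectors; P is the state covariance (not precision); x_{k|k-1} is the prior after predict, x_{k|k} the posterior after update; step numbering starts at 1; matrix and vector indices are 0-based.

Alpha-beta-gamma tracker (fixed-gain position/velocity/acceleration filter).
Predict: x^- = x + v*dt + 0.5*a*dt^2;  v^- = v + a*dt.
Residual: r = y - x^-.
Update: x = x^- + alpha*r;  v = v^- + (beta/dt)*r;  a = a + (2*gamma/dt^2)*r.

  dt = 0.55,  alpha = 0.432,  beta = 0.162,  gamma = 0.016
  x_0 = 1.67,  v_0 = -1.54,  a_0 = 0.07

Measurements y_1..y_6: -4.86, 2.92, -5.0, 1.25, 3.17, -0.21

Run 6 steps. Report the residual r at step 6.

resid = -0.8207

step 1: x_pred=0.8336  r=-5.6936  x^+=-1.6260  v^+=-3.1785  a^+=-0.5323
step 2: x_pred=-3.4547  r=6.3747  x^+=-0.7009  v^+=-1.5936  a^+=0.1421
step 3: x_pred=-1.5559  r=-3.4441  x^+=-3.0437  v^+=-2.5300  a^+=-0.2223
step 4: x_pred=-4.4688  r=5.7188  x^+=-1.9983  v^+=-0.9678  a^+=0.3827
step 5: x_pred=-2.4727  r=5.6427  x^+=-0.0350  v^+=0.9047  a^+=0.9796
step 6: x_pred=0.6107  r=-0.8207  x^+=0.2562  v^+=1.2018  a^+=0.8928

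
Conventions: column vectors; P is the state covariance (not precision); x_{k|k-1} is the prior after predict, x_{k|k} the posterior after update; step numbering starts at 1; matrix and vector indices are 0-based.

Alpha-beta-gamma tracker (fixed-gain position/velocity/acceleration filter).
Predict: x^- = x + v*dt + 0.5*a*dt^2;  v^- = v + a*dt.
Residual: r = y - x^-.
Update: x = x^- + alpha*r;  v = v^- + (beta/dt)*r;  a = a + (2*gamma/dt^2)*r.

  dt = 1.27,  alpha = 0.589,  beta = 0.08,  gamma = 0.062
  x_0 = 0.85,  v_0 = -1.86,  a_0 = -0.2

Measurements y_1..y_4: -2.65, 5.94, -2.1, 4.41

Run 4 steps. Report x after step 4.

x_post = 1.5421

step 1: x_pred=-1.6735  r=-0.9765  x^+=-2.2487  v^+=-2.1755  a^+=-0.2751
step 2: x_pred=-5.2334  r=11.1734  x^+=1.3477  v^+=-1.8210  a^+=0.5839
step 3: x_pred=-0.4940  r=-1.6060  x^+=-1.4400  v^+=-1.1806  a^+=0.4605
step 4: x_pred=-2.5679  r=6.9779  x^+=1.5421  v^+=-0.1562  a^+=0.9969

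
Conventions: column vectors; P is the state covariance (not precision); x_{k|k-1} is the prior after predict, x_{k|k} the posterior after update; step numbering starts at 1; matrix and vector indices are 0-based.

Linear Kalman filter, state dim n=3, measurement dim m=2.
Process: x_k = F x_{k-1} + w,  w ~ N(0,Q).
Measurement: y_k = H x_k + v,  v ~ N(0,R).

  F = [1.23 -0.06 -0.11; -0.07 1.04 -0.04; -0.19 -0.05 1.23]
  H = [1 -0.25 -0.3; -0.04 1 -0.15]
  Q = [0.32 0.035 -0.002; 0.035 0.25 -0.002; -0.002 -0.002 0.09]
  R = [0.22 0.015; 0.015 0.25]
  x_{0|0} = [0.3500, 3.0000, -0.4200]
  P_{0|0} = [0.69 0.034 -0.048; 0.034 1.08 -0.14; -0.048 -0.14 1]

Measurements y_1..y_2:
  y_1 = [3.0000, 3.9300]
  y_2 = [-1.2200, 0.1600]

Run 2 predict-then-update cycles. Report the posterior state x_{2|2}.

x_post = [0.2120, 1.4096, -0.5894]

step 1: x^-=[0.2967, 3.1123, -0.7331]  P^-=[1.3860 -0.0261 -0.3611; -0.0261 1.4295 -0.2804; -0.3611 -0.2804 1.6708]  S=[2.0334 -0.2256; -0.2256 1.8012]  K=[0.7468 0.0783; -0.0573 0.8104; -0.4274 -0.3403]  nu=[3.2614, 0.7196]  x^+=[2.7887, 3.5085, -2.3718]  P^+=[0.2673 0.0821 0.2710; 0.0821 0.2189 0.0928; 0.2710 0.0928 1.1565]
step 2: x^-=[3.4805, 3.5485, -3.6226]  P^-=[0.6550 0.0872 0.1850; 0.0872 0.4718 0.0150; 0.1850 0.0150 1.7133]  S=[0.9063 0.0065; 0.0065 0.7522]  K=[0.6371 0.0386; -0.0434 0.6200; -0.3648 -0.3284]  nu=[-4.9002, -3.7927]  x^+=[0.2120, 1.4096, -0.5894]  P^+=[0.2856 0.0916 0.4066; 0.0916 0.1813 0.1552; 0.4066 0.1552 1.5100]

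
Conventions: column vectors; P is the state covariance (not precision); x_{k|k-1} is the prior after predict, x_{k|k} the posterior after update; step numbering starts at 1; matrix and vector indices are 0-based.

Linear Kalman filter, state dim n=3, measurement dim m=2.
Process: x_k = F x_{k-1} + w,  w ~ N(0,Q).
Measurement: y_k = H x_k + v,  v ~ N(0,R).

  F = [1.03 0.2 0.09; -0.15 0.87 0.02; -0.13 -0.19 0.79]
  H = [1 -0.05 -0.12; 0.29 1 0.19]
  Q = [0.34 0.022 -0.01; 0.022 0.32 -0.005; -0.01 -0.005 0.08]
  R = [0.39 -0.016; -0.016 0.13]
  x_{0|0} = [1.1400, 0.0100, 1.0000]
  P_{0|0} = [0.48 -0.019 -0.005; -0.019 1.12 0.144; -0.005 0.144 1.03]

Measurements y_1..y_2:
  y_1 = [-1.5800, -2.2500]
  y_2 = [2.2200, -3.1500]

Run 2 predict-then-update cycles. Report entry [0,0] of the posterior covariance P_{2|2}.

step 1: x^-=[1.2662, -0.1423, 0.6399]  P^-=[0.8988 0.1399 -0.0231; 0.1399 1.1889 -0.0639; -0.0231 -0.0639 0.7282]  S=[1.2930 0.3112; 0.3112 1.4752]  K=[0.6607 0.1292; -0.1374 0.8542; -0.0991 0.0669]  nu=[-2.7765, -2.5965]  x^+=[-0.9038, -1.9788, 0.7414]  P^+=[0.2565 -0.0756 0.0390; -0.0756 0.1611 -0.1365; 0.0390 -0.1365 0.7131]
step 2: x^-=[-1.2600, -1.5711, 1.0792]  P^-=[0.5956 -0.0647 0.0291; -0.0647 0.4627 -0.1070; 0.0291 -0.1070 0.5644]  S=[0.9931 0.0753; 0.0753 0.5882]  K=[0.5906 0.1174; -0.1314 0.7371; -0.0350 0.0192]  nu=[3.5309, -1.4185]  x^+=[0.6588, -3.0807, 0.9283]  P^+=[0.2307 -0.0701 0.0477; -0.0701 0.1406 -0.1178; 0.0477 -0.1178 0.5631]

P_post[0,0] = 0.2307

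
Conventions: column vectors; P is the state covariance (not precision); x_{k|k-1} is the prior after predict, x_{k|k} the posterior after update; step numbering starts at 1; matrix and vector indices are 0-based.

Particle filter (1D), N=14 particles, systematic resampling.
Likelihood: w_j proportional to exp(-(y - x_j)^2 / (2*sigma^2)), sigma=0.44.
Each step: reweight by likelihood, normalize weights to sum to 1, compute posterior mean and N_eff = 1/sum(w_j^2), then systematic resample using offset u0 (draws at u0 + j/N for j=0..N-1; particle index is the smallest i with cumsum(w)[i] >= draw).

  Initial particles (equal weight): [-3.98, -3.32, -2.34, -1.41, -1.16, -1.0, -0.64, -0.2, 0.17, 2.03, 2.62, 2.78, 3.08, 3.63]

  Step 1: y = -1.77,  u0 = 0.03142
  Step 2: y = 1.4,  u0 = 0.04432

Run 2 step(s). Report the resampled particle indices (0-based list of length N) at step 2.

step 1: w=[0.0000, 0.0011, 0.2418, 0.4004, 0.2140, 0.1210, 0.0207, 0.0010, 0.0000, 0.0000, 0.0000, 0.0000, 0.0000, 0.0000]  mean=-1.5168  Neff=3.5761  idx=[2, 2, 2, 3, 3, 3, 3, 3, 3, 4, 4, 4, 5, 5]
step 2: w=[0.0000, 0.0000, 0.0000, 0.0017, 0.0017, 0.0017, 0.0017, 0.0017, 0.0017, 0.0534, 0.0534, 0.0534, 0.4149, 0.4149]  mean=-1.0297  Neff=2.8345  idx=[9, 10, 12, 12, 12, 12, 12, 12, 13, 13, 13, 13, 13, 13]

resampled_idx = [9, 10, 12, 12, 12, 12, 12, 12, 13, 13, 13, 13, 13, 13]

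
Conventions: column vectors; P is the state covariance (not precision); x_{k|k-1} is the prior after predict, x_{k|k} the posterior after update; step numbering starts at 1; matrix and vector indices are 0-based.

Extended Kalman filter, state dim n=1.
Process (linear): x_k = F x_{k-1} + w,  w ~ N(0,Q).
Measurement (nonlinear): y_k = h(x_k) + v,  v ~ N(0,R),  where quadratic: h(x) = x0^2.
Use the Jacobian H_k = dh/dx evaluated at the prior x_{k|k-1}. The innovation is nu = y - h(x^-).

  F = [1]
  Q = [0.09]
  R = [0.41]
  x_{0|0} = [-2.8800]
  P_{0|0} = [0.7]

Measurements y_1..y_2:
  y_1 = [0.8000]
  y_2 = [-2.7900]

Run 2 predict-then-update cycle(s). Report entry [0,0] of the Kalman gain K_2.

K[0,0] = -0.2246

step 1: x^-=[-2.8800]  P^-=[0.7900]  H_jac=[-5.7600]  S=[26.6203]  K=[-0.1709]  nu=[-7.4944]  x^+=[-1.5989]  P^+=[0.0122]
step 2: x^-=[-1.5989]  P^-=[0.1022]  H_jac=[-3.1979]  S=[1.4548]  K=[-0.2246]  nu=[-5.3466]  x^+=[-0.3982]  P^+=[0.0288]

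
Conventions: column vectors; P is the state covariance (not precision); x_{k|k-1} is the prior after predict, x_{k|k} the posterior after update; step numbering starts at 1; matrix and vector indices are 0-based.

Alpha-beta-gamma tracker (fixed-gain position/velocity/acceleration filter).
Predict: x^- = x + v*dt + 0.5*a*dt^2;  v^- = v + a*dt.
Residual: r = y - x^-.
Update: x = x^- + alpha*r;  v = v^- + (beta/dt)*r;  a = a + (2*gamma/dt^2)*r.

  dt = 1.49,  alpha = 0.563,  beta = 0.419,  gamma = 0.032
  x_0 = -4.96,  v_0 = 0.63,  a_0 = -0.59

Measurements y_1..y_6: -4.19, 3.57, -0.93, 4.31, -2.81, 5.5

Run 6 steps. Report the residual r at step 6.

resid = 8.0232

step 1: x_pred=-4.6762  r=0.4862  x^+=-4.4025  v^+=-0.1124  a^+=-0.5760
step 2: x_pred=-5.2093  r=8.7793  x^+=-0.2665  v^+=1.4982  a^+=-0.3229
step 3: x_pred=1.6074  r=-2.5374  x^+=0.1788  v^+=0.3036  a^+=-0.3960
step 4: x_pred=0.1915  r=4.1185  x^+=2.5102  v^+=0.8716  a^+=-0.2773
step 5: x_pred=3.5011  r=-6.3111  x^+=-0.0521  v^+=-1.3163  a^+=-0.4593
step 6: x_pred=-2.5232  r=8.0232  x^+=1.9939  v^+=0.2556  a^+=-0.2280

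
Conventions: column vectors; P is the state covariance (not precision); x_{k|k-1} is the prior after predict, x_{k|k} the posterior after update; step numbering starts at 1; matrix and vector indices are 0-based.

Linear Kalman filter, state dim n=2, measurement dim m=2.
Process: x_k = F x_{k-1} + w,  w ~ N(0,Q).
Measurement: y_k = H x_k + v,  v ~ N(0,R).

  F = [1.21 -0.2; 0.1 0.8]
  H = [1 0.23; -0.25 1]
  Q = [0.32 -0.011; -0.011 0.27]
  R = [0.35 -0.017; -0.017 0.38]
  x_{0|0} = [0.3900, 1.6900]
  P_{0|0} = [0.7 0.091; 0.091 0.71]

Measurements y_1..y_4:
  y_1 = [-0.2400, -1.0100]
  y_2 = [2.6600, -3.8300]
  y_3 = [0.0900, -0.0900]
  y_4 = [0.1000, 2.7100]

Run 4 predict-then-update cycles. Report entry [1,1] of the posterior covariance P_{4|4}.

step 1: x^-=[0.1339, 1.3910]  P^-=[1.3292 0.0464; 0.0464 0.7460]  S=[1.7400 -0.1340; -0.1340 1.1859]  K=[0.7581 -0.1554; 0.1745 0.6390]  nu=[-0.6938, -2.3675]  x^+=[-0.0241, -0.2429]  P^+=[0.2690 -0.0047; -0.0047 0.2387]
step 2: x^-=[0.0195, -0.1967]  P^-=[0.7257 -0.0211; -0.0211 0.4247]  S=[1.0885 -0.1206; -0.1206 0.8606]  K=[0.6462 -0.1447; 0.1277 0.5175]  nu=[2.6858, -3.6284]  x^+=[2.2803, -1.7315]  P^+=[0.2306 -0.0083; -0.0083 0.1924]
step 3: x^-=[3.1054, -1.1571]  P^-=[0.6693 -0.0218; -0.0218 0.3941]  S=[1.0301 -0.1142; -0.1142 0.8268]  K=[0.6291 -0.1418; 0.1223 0.5001]  nu=[-2.7493, 1.8435]  x^+=[1.1143, -0.5714]  P^+=[0.2246 -0.0084; -0.0084 0.1859]
step 4: x^-=[1.4626, -0.3457]  P^-=[0.6603 -0.0216; -0.0216 0.3898]  S=[1.0210 -0.1127; -0.1127 0.8219]  K=[0.6263 -0.1412; 0.1216 0.4976]  nu=[-1.2831, 3.4213]  x^+=[0.1760, 1.2006]  P^+=[0.2235 -0.0084; -0.0084 0.1849]

P_post[1,1] = 0.1849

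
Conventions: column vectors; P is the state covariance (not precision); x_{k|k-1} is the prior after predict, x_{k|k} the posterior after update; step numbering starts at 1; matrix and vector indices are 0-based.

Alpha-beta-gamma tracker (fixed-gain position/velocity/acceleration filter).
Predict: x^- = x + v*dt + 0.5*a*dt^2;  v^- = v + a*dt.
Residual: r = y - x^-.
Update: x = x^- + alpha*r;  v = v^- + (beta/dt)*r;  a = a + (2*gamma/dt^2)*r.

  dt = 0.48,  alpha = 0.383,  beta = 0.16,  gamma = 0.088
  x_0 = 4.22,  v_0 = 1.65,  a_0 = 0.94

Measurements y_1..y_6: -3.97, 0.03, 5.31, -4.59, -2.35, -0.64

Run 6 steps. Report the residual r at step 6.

resid = 6.7172

step 1: x_pred=5.1203  r=-9.0903  x^+=1.6387  v^+=-0.9289  a^+=-6.0040
step 2: x_pred=0.5012  r=-0.4712  x^+=0.3207  v^+=-3.9679  a^+=-6.3639
step 3: x_pred=-2.3170  r=7.6270  x^+=0.6042  v^+=-4.4802  a^+=-0.5377
step 4: x_pred=-1.6083  r=-2.9817  x^+=-2.7503  v^+=-5.7322  a^+=-2.8154
step 5: x_pred=-5.8261  r=3.4761  x^+=-4.4947  v^+=-5.9249  a^+=-0.1601
step 6: x_pred=-7.3572  r=6.7172  x^+=-4.7845  v^+=-3.7627  a^+=4.9711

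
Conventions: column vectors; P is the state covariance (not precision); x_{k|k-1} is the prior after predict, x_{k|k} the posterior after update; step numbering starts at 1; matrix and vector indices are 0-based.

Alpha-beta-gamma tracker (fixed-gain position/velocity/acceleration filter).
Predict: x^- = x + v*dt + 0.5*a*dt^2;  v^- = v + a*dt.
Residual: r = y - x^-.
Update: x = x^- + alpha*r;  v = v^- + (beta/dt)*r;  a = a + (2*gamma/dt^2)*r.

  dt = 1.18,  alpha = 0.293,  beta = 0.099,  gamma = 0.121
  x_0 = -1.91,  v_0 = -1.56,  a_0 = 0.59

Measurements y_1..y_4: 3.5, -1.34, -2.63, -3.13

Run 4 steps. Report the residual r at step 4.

resid = -8.4184

step 1: x_pred=-3.3400  r=6.8400  x^+=-1.3359  v^+=-0.2899  a^+=1.7788
step 2: x_pred=-0.4396  r=-0.9004  x^+=-0.7034  v^+=1.7335  a^+=1.6223
step 3: x_pred=2.4716  r=-5.1016  x^+=0.9768  v^+=3.2198  a^+=0.7357
step 4: x_pred=5.2884  r=-8.4184  x^+=2.8218  v^+=3.3816  a^+=-0.7275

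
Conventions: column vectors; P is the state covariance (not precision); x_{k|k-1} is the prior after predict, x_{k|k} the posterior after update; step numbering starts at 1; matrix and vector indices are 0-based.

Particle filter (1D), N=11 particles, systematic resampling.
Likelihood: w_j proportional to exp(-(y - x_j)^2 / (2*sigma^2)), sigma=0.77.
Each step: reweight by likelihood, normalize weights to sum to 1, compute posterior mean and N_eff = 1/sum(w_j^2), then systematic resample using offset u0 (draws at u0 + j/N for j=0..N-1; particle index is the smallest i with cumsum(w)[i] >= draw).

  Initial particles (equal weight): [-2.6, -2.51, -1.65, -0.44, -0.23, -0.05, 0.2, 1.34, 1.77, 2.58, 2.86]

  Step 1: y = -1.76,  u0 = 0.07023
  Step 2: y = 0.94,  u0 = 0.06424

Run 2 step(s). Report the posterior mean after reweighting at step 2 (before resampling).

post_mean = -0.2049

step 1: w=[0.2076, 0.2342, 0.3725, 0.0866, 0.0523, 0.0320, 0.0147, 0.0001, 0.0000, 0.0000, 0.0000]  mean=-1.7908  Neff=4.0292  idx=[0, 0, 1, 1, 1, 2, 2, 2, 2, 3, 5]
step 2: w=[0.0000, 0.0000, 0.0001, 0.0001, 0.0001, 0.0054, 0.0054, 0.0054, 0.0054, 0.3076, 0.6707]  mean=-0.2049  Neff=1.8363  idx=[9, 9, 9, 10, 10, 10, 10, 10, 10, 10, 10]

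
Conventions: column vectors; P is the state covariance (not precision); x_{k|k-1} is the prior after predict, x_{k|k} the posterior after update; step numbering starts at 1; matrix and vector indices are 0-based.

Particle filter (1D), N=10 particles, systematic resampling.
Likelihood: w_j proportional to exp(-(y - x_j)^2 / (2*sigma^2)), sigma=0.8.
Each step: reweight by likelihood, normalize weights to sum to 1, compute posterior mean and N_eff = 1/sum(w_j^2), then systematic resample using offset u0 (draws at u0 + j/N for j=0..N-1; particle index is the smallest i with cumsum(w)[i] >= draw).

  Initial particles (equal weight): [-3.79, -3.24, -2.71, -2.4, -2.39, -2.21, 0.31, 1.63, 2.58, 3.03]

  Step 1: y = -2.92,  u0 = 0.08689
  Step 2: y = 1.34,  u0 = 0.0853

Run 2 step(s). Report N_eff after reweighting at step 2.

step 1: w=[0.1170, 0.1952, 0.2043, 0.1712, 0.1698, 0.1426, 0.0001, 0.0000, 0.0000, 0.0000]  mean=-2.7610  Neff=5.8159  idx=[0, 1, 1, 2, 2, 3, 3, 4, 5, 5]
step 2: w=[0.0000, 0.0005, 0.0005, 0.0163, 0.0163, 0.1078, 0.1078, 0.1143, 0.3182, 0.3182]  mean=-2.2889  Neff=4.1777  idx=[5, 6, 7, 8, 8, 8, 9, 9, 9, 9]

N_eff = 4.1777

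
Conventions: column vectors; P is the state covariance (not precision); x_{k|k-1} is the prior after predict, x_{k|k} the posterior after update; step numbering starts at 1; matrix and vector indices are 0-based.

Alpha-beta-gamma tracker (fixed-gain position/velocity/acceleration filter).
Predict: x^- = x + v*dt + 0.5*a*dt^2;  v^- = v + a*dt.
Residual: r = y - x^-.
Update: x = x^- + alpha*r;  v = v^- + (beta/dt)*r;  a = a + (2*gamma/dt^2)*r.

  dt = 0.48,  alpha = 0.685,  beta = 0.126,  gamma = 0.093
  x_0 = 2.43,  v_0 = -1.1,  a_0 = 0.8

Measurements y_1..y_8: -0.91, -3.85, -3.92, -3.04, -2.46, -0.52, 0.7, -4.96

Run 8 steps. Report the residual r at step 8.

step 1: x_pred=1.9942  r=-2.9042  x^+=0.0048  v^+=-1.4783  a^+=-1.5445
step 2: x_pred=-0.8827  r=-2.9673  x^+=-2.9153  v^+=-2.9986  a^+=-3.9400
step 3: x_pred=-4.8085  r=0.8885  x^+=-4.1999  v^+=-4.6566  a^+=-3.2227
step 4: x_pred=-6.8063  r=3.7663  x^+=-4.2264  v^+=-5.2148  a^+=-0.1822
step 5: x_pred=-6.7505  r=4.2905  x^+=-3.8115  v^+=-4.1760  a^+=3.2815
step 6: x_pred=-5.4379  r=4.9179  x^+=-2.0692  v^+=-1.3099  a^+=7.2517
step 7: x_pred=-1.8625  r=2.5625  x^+=-0.1072  v^+=2.8436  a^+=9.3204
step 8: x_pred=2.3314  r=-7.2914  x^+=-2.6632  v^+=5.4034  a^+=3.4341

resid = -7.2914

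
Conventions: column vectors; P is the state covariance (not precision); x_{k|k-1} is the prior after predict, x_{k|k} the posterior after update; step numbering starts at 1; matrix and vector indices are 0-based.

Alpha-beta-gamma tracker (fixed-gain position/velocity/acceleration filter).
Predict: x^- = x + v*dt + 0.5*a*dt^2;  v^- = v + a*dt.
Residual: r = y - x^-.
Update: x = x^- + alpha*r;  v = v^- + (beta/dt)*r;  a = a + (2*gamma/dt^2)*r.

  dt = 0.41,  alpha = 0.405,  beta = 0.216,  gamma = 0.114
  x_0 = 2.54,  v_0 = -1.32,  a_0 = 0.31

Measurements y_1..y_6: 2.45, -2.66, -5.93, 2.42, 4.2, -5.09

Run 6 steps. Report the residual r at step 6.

resid = -4.3323

step 1: x_pred=2.0249  r=0.4251  x^+=2.1970  v^+=-0.9689  a^+=0.8866
step 2: x_pred=1.8743  r=-4.5343  x^+=0.0379  v^+=-2.9942  a^+=-5.2634
step 3: x_pred=-1.6321  r=-4.2979  x^+=-3.3728  v^+=-7.4165  a^+=-11.0928
step 4: x_pred=-7.3458  r=9.7658  x^+=-3.3907  v^+=-6.8196  a^+=2.1530
step 5: x_pred=-6.0057  r=10.2057  x^+=-1.8724  v^+=-0.5602  a^+=15.9954
step 6: x_pred=-0.7577  r=-4.3323  x^+=-2.5123  v^+=3.7155  a^+=10.1193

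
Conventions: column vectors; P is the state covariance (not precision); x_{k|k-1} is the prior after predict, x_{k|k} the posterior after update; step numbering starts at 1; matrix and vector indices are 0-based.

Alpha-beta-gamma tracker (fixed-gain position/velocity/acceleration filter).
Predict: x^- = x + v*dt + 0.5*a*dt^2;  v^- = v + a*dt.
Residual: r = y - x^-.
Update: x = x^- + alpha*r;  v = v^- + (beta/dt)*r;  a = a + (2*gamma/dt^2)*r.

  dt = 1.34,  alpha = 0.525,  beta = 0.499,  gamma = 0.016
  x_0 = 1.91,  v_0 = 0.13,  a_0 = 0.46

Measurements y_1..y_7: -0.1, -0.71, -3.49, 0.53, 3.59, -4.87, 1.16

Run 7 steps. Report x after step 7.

step 1: x_pred=2.4972  r=-2.5972  x^+=1.1337  v^+=-0.2208  a^+=0.4137
step 2: x_pred=1.2093  r=-1.9193  x^+=0.2017  v^+=-0.3811  a^+=0.3795
step 3: x_pred=0.0317  r=-3.5217  x^+=-1.8172  v^+=-1.1840  a^+=0.3167
step 4: x_pred=-3.1194  r=3.6494  x^+=-1.2034  v^+=0.5994  a^+=0.3818
step 5: x_pred=-0.0575  r=3.6475  x^+=1.8575  v^+=2.4693  a^+=0.4468
step 6: x_pred=5.5674  r=-10.4374  x^+=0.0878  v^+=-0.8188  a^+=0.2608
step 7: x_pred=-0.7753  r=1.9353  x^+=0.2407  v^+=0.2513  a^+=0.2953

x_post = 0.2407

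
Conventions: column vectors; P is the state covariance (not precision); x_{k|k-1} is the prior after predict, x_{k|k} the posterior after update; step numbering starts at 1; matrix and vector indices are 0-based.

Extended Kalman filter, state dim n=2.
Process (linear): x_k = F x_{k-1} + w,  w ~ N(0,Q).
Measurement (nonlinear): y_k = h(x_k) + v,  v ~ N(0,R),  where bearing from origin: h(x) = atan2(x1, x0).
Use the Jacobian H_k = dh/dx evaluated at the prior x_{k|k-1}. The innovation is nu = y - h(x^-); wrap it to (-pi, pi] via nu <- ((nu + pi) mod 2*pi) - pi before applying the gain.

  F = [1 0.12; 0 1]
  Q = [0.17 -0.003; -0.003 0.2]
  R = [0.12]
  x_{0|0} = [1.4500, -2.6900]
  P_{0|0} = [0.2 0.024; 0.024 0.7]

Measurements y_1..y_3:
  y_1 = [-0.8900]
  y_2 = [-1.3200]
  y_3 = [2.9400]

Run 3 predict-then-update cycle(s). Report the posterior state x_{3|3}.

x_post = [-1.2543, -3.6208]

step 1: x^-=[1.1272, -2.6900]  P^-=[0.3858 0.1050; 0.1050 0.9000]  H_jac=[0.3162 0.1325]  S=[0.1832]  K=[0.7420; 0.8323]  nu=[0.2840]  x^+=[1.3379, -2.4536]  P^+=[0.2850 -0.0081; -0.0081 0.7731]
step 2: x^-=[1.0435, -2.4536]  P^-=[0.4642 0.0816; 0.0816 0.9731]  H_jac=[0.3451 0.1468]  S=[0.2045]  K=[0.8419; 0.8361]  nu=[-0.1513]  x^+=[0.9161, -2.5802]  P^+=[0.3192 -0.0623; -0.0623 0.8301]
step 3: x^-=[0.6065, -2.5802]  P^-=[0.4862 0.0343; 0.0343 1.0301]  H_jac=[0.3673 0.0863]  S=[0.1954]  K=[0.9289; 0.5195]  nu=[-2.0033]  x^+=[-1.2543, -3.6208]  P^+=[0.3176 -0.0600; -0.0600 0.9774]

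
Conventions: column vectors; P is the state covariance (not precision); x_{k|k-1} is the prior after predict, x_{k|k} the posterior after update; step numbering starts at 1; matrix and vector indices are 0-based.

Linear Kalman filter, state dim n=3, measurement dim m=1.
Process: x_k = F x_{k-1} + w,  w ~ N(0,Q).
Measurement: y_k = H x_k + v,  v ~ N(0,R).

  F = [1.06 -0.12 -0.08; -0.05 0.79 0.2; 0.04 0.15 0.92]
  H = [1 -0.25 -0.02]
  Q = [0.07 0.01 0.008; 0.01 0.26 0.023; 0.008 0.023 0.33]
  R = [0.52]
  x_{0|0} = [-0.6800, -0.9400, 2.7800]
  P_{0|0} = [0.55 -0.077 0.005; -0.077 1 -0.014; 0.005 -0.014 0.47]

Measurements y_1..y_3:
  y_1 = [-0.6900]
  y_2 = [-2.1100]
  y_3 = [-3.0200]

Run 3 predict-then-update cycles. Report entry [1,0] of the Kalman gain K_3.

K[1,0] = -0.3150

step 1: x^-=[-0.8304, -0.1526, 2.3894]  P^-=[0.7239 -0.1841 -0.0266; -0.1841 0.9058 0.2142; -0.0266 0.2142 0.7468]  S=[1.3960]  K=[0.5519; -0.2972; -0.0681]  nu=[0.1500]  x^+=[-0.7476, -0.1972, 2.3792]  P^+=[0.2987 0.0448 0.0259; 0.0448 0.7826 0.1860; 0.0259 0.1860 0.7403]
step 2: x^-=[-0.9591, 0.3574, 2.1294]  P^-=[0.4094 -0.0647 -0.0386; -0.0647 0.8335 0.3922; -0.0386 0.3922 1.0284]  S=[1.0197]  K=[0.4181; -0.2755; -0.1542]  nu=[-1.0189]  x^+=[-1.3851, 0.6381, 2.2865]  P^+=[0.2311 0.0528 0.0271; 0.0528 0.7561 0.3489; 0.0271 0.3489 1.0042]
step 3: x^-=[-1.7277, 1.0307, 2.1439]  P^-=[0.3357 -0.0701 -0.0779; -0.0701 0.8782 0.5612; -0.0779 0.5612 1.2963]  S=[0.9549]  K=[0.3715; -0.3150; -0.2557]  nu=[-0.9917]  x^+=[-2.0962, 1.3431, 2.3974]  P^+=[0.2039 0.0417 0.0128; 0.0417 0.7834 0.4843; 0.0128 0.4843 1.2339]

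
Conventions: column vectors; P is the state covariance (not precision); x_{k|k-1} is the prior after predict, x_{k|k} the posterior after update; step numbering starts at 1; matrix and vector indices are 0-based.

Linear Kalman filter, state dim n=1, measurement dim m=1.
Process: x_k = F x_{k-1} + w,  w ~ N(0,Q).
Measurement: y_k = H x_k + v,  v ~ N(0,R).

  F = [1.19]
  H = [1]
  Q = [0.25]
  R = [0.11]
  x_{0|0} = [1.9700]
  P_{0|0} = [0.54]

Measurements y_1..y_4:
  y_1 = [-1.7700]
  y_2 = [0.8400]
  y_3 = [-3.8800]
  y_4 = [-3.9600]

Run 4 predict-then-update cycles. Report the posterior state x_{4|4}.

step 1: x^-=[2.3443]  P^-=[1.0147]  S=[1.1247]  K=[0.9022]  nu=[-4.1143]  x^+=[-1.3676]  P^+=[0.0992]
step 2: x^-=[-1.6274]  P^-=[0.3905]  S=[0.5005]  K=[0.7802]  nu=[2.4674]  x^+=[0.2977]  P^+=[0.0858]
step 3: x^-=[0.3543]  P^-=[0.3715]  S=[0.4815]  K=[0.7716]  nu=[-4.2343]  x^+=[-2.9127]  P^+=[0.0849]
step 4: x^-=[-3.4662]  P^-=[0.3702]  S=[0.4802]  K=[0.7709]  nu=[-0.4938]  x^+=[-3.8469]  P^+=[0.0848]

x_post = [-3.8469]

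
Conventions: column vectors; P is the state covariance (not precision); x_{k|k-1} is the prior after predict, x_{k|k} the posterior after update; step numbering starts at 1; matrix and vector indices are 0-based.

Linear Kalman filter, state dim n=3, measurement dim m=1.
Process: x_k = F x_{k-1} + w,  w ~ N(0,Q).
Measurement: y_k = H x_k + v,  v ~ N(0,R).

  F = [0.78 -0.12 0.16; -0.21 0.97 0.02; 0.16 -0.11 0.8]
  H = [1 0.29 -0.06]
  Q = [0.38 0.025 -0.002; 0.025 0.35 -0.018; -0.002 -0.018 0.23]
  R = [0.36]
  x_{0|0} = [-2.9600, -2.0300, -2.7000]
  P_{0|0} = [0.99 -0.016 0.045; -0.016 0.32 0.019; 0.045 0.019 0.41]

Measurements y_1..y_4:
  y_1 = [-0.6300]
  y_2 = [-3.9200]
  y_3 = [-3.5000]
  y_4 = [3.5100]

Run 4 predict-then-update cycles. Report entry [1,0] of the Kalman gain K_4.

K[1,0] = -0.0207

step 1: x^-=[-2.4972, -1.4015, -2.4103]  P^-=[1.0109 -0.1835 0.2070; -0.1835 0.7018 -0.0744; 0.2070 -0.0744 0.5304]  S=[1.3032]  K=[0.7254; 0.0188; 0.1179]  nu=[2.1290]  x^+=[-0.9529, -1.3615, -2.1593]  P^+=[0.3252 -0.2013 0.0956; -0.2013 0.7013 -0.0773; 0.0956 -0.0773 0.5122]
step 2: x^-=[-0.9253, -1.1638, -1.7302]  P^-=[0.6656 -0.2791 0.2054; -0.2791 1.1026 -0.2070; 0.2054 -0.2070 0.6198]  S=[0.9412]  K=[0.6081; 0.0563; 0.1150]  nu=[-2.7610]  x^+=[-2.6042, -1.3193, -2.0476]  P^+=[0.3176 -0.3114 0.1396; -0.3114 1.0996 -0.2131; 0.1396 -0.2131 0.6074]
step 3: x^-=[-2.2006, -0.7738, -1.9096]  P^-=[0.7059 -0.4316 0.2775; -0.4316 1.5163 -0.3797; 0.2775 -0.3797 0.7244]  S=[0.9256]  K=[0.6094; 0.0334; 0.1339]  nu=[-1.1896]  x^+=[-2.9255, -0.8135, -2.0689]  P^+=[0.3621 -0.4504 0.2020; -0.4504 1.5153 -0.3839; 0.2020 -0.3839 0.7078]
step 4: x^-=[-2.5153, -0.2162, -2.0337]  P^-=[0.7897 -0.6229 0.3759; -0.6229 1.9589 -0.5912; 0.3759 -0.5912 0.8457]  S=[0.9317]  K=[0.6295; -0.0207; 0.1650]  nu=[5.9660]  x^+=[1.2405, -0.3399, -1.0494]  P^+=[0.4205 -0.6107 0.2791; -0.6107 1.9585 -0.5880; 0.2791 -0.5880 0.8203]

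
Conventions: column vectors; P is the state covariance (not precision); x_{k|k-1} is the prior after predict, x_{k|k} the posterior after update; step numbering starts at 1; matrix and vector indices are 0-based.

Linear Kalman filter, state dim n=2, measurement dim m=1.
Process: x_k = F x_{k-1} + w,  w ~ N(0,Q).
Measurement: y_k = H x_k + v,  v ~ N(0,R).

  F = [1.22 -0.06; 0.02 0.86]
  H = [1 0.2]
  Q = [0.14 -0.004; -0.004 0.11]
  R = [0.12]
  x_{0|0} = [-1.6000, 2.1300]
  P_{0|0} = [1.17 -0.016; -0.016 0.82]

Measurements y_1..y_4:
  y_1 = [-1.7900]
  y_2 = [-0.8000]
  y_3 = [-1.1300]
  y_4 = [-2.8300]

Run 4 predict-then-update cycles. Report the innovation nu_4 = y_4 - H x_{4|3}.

step 1: x^-=[-2.0798, 1.7998]  P^-=[1.8867 -0.0345; -0.0345 0.7164]  S=[2.0216]  K=[0.9299; 0.0538]  nu=[-0.0702]  x^+=[-2.1450, 1.7960]  P^+=[0.1387 -0.1357; -0.1357 0.7105]
step 2: x^-=[-2.7247, 1.5017]  P^-=[0.3689 -0.1794; -0.1794 0.6309]  S=[0.4423]  K=[0.7528; -0.1204]  nu=[1.6244]  x^+=[-1.5019, 1.3061]  P^+=[0.1182 -0.1393; -0.1393 0.6245]
step 3: x^-=[-1.9107, 1.0932]  P^-=[0.3386 -0.1794; -0.1794 0.5671]  S=[0.4095]  K=[0.7392; -0.1610]  nu=[0.5620]  x^+=[-1.4952, 1.0027]  P^+=[0.1148 -0.1306; -0.1306 0.5565]
step 4: x^-=[-1.8843, 0.8324]  P^-=[0.3320 -0.1668; -0.1668 0.5171]  S=[0.4060]  K=[0.7357; -0.1561]  nu=[-1.1121]  x^+=[-2.7025, 1.0060]  P^+=[0.1123 -0.1202; -0.1202 0.5072]

innov = [-1.1121]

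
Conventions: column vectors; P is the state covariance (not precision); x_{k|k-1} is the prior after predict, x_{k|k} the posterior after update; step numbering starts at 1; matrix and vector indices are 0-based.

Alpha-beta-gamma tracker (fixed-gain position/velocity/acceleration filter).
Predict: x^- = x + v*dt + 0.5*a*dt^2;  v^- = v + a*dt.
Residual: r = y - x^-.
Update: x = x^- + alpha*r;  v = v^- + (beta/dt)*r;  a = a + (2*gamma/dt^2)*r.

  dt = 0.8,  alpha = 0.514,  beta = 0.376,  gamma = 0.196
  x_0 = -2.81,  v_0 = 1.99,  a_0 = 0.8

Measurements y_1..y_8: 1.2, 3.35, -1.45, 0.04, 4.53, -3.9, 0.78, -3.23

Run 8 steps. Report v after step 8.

v_post = 0.7619

step 1: x_pred=-0.9620  r=2.1620  x^+=0.1493  v^+=3.6461  a^+=2.1242
step 2: x_pred=3.7459  r=-0.3959  x^+=3.5424  v^+=5.1594  a^+=1.8817
step 3: x_pred=8.2721  r=-9.7221  x^+=3.2749  v^+=2.0954  a^+=-4.0731
step 4: x_pred=3.6479  r=-3.6079  x^+=1.7934  v^+=-2.8588  a^+=-6.2829
step 5: x_pred=-2.5041  r=7.0341  x^+=1.1114  v^+=-4.5791  a^+=-1.9745
step 6: x_pred=-3.1837  r=-0.7163  x^+=-3.5519  v^+=-6.4954  a^+=-2.4133
step 7: x_pred=-9.5204  r=10.3004  x^+=-4.2260  v^+=-3.5848  a^+=3.8957
step 8: x_pred=-5.8472  r=2.6172  x^+=-4.5020  v^+=0.7619  a^+=5.4988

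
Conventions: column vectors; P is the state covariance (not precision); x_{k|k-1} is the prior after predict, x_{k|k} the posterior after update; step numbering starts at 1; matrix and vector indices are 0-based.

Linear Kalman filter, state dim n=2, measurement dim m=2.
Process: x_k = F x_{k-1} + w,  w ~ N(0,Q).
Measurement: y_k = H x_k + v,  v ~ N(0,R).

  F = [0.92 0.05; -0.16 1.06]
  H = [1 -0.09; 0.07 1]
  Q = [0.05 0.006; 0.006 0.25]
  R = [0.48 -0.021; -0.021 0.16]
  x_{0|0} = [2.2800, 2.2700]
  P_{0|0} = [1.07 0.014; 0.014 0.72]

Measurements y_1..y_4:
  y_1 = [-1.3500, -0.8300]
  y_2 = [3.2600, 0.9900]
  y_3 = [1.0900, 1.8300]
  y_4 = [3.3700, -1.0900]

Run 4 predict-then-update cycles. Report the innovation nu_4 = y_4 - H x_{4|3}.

step 1: x^-=[2.2111, 2.0414]  P^-=[0.9587 -0.0998; -0.0998 1.0816]  S=[1.4655 -0.1504; -0.1504 1.2324]  K=[0.6660 0.0548; -0.0456 0.8665]  nu=[-3.3774, -3.0262]  x^+=[-0.2038, -0.4266]  P^+=[0.3161 -0.0273; -0.0273 0.1415]
step 2: x^-=[-0.2089, -0.4196]  P^-=[0.3153 -0.0595; -0.0595 0.4264]  S=[0.8095 -0.0964; -0.0964 0.5796]  K=[0.3963 0.0014; -0.0348 0.7227]  nu=[3.4311, 1.4243]  x^+=[1.1530, 0.4902]  P^+=[0.1883 -0.0213; -0.0213 0.1178]
step 3: x^-=[1.0852, 0.3351]  P^-=[0.2077 -0.0361; -0.0361 0.3945]  S=[0.6974 -0.0778; -0.0778 0.5504]  K=[0.3029 0.0037; -0.0236 0.7087]  nu=[0.0349, 1.4189]  x^+=[1.1011, 1.3399]  P^+=[0.1439 -0.0158; -0.0158 0.1150]
step 4: x^-=[1.0800, 1.2441]  P^-=[0.1706 -0.0244; -0.0244 0.3883]  S=[0.6582 -0.0683; -0.0683 0.5457]  K=[0.2636 0.0101; -0.0169 0.7063]  nu=[2.4020, -2.4097]  x^+=[1.6888, -0.4985]  P^+=[0.1252 -0.0127; -0.0127 0.1142]

innov = [2.4020, -2.4097]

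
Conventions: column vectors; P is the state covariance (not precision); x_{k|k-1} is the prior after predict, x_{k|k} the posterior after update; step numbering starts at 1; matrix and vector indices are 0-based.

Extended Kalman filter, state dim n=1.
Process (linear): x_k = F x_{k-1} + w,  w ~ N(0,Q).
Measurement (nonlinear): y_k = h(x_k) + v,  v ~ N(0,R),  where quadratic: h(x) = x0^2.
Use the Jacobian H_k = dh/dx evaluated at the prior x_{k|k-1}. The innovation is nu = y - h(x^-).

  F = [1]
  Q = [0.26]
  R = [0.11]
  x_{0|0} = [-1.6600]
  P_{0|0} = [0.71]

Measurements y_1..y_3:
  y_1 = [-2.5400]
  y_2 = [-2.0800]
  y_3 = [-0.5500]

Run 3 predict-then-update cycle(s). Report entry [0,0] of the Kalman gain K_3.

K[0,0] = 0.6443

step 1: x^-=[-1.6600]  P^-=[0.9700]  H_jac=[-3.3200]  S=[10.8017]  K=[-0.2981]  nu=[-5.2956]  x^+=[-0.0812]  P^+=[0.0099]
step 2: x^-=[-0.0812]  P^-=[0.2699]  H_jac=[-0.1624]  S=[0.1171]  K=[-0.3742]  nu=[-2.0866]  x^+=[0.6995]  P^+=[0.2535]
step 3: x^-=[0.6995]  P^-=[0.5135]  H_jac=[1.3991]  S=[1.1151]  K=[0.6443]  nu=[-1.0393]  x^+=[0.0299]  P^+=[0.0507]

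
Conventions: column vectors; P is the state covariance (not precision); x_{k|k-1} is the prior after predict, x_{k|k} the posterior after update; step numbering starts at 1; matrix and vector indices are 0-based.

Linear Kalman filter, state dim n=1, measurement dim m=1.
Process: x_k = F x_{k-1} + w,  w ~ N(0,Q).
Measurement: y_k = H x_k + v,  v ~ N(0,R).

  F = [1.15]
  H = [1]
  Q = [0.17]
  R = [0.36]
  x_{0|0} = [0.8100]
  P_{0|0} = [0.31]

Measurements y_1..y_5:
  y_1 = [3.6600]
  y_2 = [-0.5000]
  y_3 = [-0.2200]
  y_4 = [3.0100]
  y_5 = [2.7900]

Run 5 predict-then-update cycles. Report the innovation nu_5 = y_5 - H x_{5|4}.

innov = [0.6536]

step 1: x^-=[0.9315]  P^-=[0.5800]  S=[0.9400]  K=[0.6170]  nu=[2.7285]  x^+=[2.6150]  P^+=[0.2221]
step 2: x^-=[3.0073]  P^-=[0.4638]  S=[0.8238]  K=[0.5630]  nu=[-3.5073]  x^+=[1.0327]  P^+=[0.2027]
step 3: x^-=[1.1877]  P^-=[0.4380]  S=[0.7980]  K=[0.5489]  nu=[-1.4077]  x^+=[0.4150]  P^+=[0.1976]
step 4: x^-=[0.4773]  P^-=[0.4313]  S=[0.7913]  K=[0.5451]  nu=[2.5327]  x^+=[1.8578]  P^+=[0.1962]
step 5: x^-=[2.1364]  P^-=[0.4295]  S=[0.7895]  K=[0.5440]  nu=[0.6536]  x^+=[2.4920]  P^+=[0.1958]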